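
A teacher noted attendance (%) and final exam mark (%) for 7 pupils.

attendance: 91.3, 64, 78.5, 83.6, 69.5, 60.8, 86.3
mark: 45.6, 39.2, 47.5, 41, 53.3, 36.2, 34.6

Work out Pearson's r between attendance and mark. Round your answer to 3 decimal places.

n = 7, Σx = 534, Σy = 297.4, Σx² = 41557.48, Σy² = 12901.74, Σxy = 22719.72
nΣxy − ΣxΣy = 159038.04 − 158811.6 = 226.44
nΣx² − (Σx)² = 290902.36 − 285156 = 5746.36; nΣy² − (Σy)² = 90312.18 − 88446.76 = 1865.42
r = 226.44 / √(5746.36 × 1865.42) = 226.44 / 3274.0456 ≈ 0.069

0.069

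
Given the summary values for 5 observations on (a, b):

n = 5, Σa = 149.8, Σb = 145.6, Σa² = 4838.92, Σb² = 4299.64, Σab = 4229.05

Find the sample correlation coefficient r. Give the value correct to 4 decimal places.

-0.9192

r = (nΣab − ΣaΣb) / √[(nΣa² − (Σa)²)(nΣb² − (Σb)²)]
Numerator: 5×4229.05 − 149.8×145.6 = -665.63
Denominator: √[(24194.6 − 22440.04)(21498.2 − 21199.36)] = √[1754.56 × 298.84] = 724.1082
r = -665.63 / 724.1082 ≈ -0.9192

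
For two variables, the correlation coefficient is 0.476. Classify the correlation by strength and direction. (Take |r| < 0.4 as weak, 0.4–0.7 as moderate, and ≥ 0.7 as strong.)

r = 0.476 > 0 so the relationship is positive.
|r| = 0.476, which falls in the moderate range.

moderate positive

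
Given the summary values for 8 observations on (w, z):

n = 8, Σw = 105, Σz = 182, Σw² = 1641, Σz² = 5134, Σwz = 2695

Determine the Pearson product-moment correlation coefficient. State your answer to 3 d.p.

r = (nΣwz − ΣwΣz) / √[(nΣw² − (Σw)²)(nΣz² − (Σz)²)]
Numerator: 8×2695 − 105×182 = 2450
Denominator: √[(13128 − 11025)(41072 − 33124)] = √[2103 × 7948] = 4088.3547
r = 2450 / 4088.3547 ≈ 0.599

0.599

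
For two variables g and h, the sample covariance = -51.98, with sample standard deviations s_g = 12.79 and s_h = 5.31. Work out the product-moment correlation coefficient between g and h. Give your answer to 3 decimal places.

-0.765

r = Cov(g,h) / (s_g · s_h) = -51.98 / (12.79 × 5.31)
  = -51.98 / 67.9149 ≈ -0.765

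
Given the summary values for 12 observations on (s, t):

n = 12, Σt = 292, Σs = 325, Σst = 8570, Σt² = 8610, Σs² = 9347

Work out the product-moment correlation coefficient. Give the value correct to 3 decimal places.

0.731

r = (nΣst − ΣsΣt) / √[(nΣs² − (Σs)²)(nΣt² − (Σt)²)]
Numerator: 12×8570 − 325×292 = 7940
Denominator: √[(112164 − 105625)(103320 − 85264)] = √[6539 × 18056] = 10865.9185
r = 7940 / 10865.9185 ≈ 0.731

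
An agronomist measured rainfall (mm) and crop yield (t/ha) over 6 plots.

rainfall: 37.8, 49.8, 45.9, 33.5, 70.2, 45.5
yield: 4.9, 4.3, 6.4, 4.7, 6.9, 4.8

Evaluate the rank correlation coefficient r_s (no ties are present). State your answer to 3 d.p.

0.371

Rank rainfall: 2, 5, 4, 1, 6, 3
Rank yield: 4, 1, 5, 2, 6, 3
d = rank(rainfall) − rank(yield): -2, 4, -1, -1, 0, 0; Σd² = 22
ρ = 1 − 6Σd² / [n(n²−1)] = 1 − 6×22 / (6×35) = 1 − 132/210 ≈ 0.371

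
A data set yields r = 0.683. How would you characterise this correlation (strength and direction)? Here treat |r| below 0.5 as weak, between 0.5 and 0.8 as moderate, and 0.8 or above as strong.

moderate positive

r = 0.683 > 0 so the relationship is positive.
|r| = 0.683, which falls in the moderate range.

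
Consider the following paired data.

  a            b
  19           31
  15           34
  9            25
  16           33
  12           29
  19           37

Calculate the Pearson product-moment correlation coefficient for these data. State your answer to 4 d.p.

0.8231

n = 6, Σa = 90, Σb = 189, Σa² = 1428, Σb² = 6041, Σab = 2903
nΣab − ΣaΣb = 17418 − 17010 = 408
nΣa² − (Σa)² = 8568 − 8100 = 468; nΣb² − (Σb)² = 36246 − 35721 = 525
r = 408 / √(468 × 525) = 408 / 495.6813 ≈ 0.8231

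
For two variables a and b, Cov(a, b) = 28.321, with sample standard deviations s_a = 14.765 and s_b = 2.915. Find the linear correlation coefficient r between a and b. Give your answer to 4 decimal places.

r = Cov(a,b) / (s_a · s_b) = 28.321 / (14.765 × 2.915)
  = 28.321 / 43.0400 ≈ 0.6580

0.6580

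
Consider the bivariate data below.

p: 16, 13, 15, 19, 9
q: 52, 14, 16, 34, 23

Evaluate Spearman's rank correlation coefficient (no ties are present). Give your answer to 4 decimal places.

0.6000

Rank p: 4, 2, 3, 5, 1
Rank q: 5, 1, 2, 4, 3
d = rank(p) − rank(q): -1, 1, 1, 1, -2; Σd² = 8
ρ = 1 − 6Σd² / [n(n²−1)] = 1 − 6×8 / (5×24) = 1 − 48/120 ≈ 0.6000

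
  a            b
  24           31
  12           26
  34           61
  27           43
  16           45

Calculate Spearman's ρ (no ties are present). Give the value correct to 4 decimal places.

Rank a: 3, 1, 5, 4, 2
Rank b: 2, 1, 5, 3, 4
d = rank(a) − rank(b): 1, 0, 0, 1, -2; Σd² = 6
ρ = 1 − 6Σd² / [n(n²−1)] = 1 − 6×6 / (5×24) = 1 − 36/120 ≈ 0.7000

0.7000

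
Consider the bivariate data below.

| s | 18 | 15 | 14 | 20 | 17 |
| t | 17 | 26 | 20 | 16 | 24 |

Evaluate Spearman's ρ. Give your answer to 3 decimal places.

Rank s: 4, 2, 1, 5, 3
Rank t: 2, 5, 3, 1, 4
d = rank(s) − rank(t): 2, -3, -2, 4, -1; Σd² = 34
ρ = 1 − 6Σd² / [n(n²−1)] = 1 − 6×34 / (5×24) = 1 − 204/120 ≈ -0.700

-0.700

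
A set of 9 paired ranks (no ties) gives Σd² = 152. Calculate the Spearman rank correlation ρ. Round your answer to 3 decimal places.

-0.267

ρ = 1 − 6Σd² / [n(n²−1)] = 1 − 6×152 / (9×80)
  = 1 − 912/720 = 1 − 1.2667 ≈ -0.267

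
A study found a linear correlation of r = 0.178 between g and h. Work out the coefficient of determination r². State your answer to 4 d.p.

0.0317

r² = (0.178)² = 0.0317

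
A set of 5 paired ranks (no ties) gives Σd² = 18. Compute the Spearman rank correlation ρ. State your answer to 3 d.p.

0.100

ρ = 1 − 6Σd² / [n(n²−1)] = 1 − 6×18 / (5×24)
  = 1 − 108/120 = 1 − 0.9000 ≈ 0.100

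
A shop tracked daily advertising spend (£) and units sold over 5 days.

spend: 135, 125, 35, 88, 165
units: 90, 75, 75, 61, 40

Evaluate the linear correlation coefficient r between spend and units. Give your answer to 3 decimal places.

-0.334

n = 5, Σx = 548, Σy = 341, Σx² = 70044, Σy² = 24671, Σxy = 36118
nΣxy − ΣxΣy = 180590 − 186868 = -6278
nΣx² − (Σx)² = 350220 − 300304 = 49916; nΣy² − (Σy)² = 123355 − 116281 = 7074
r = -6278 / √(49916 × 7074) = -6278 / 18791.1092 ≈ -0.334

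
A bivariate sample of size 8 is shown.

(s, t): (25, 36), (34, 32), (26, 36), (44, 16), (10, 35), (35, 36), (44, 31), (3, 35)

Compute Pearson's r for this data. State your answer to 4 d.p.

-0.5536

n = 8, Σs = 221, Σt = 257, Σs² = 7663, Σt² = 8579, Σst = 6707
nΣst − ΣsΣt = 53656 − 56797 = -3141
nΣs² − (Σs)² = 61304 − 48841 = 12463; nΣt² − (Σt)² = 68632 − 66049 = 2583
r = -3141 / √(12463 × 2583) = -3141 / 5673.7932 ≈ -0.5536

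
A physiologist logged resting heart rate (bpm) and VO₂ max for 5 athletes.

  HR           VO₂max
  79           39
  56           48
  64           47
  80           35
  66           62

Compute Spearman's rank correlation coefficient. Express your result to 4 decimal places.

-0.7000

Rank HR: 4, 1, 2, 5, 3
Rank VO₂max: 2, 4, 3, 1, 5
d = rank(HR) − rank(VO₂max): 2, -3, -1, 4, -2; Σd² = 34
ρ = 1 − 6Σd² / [n(n²−1)] = 1 − 6×34 / (5×24) = 1 − 204/120 ≈ -0.7000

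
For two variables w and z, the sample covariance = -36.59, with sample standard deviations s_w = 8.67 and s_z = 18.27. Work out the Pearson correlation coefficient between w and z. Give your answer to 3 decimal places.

r = Cov(w,z) / (s_w · s_z) = -36.59 / (8.67 × 18.27)
  = -36.59 / 158.4009 ≈ -0.231

-0.231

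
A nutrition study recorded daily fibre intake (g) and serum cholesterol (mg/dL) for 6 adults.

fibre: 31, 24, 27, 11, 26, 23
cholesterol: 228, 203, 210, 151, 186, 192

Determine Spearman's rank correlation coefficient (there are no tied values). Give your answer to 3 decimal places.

Rank fibre: 6, 3, 5, 1, 4, 2
Rank cholesterol: 6, 4, 5, 1, 2, 3
d = rank(fibre) − rank(cholesterol): 0, -1, 0, 0, 2, -1; Σd² = 6
ρ = 1 − 6Σd² / [n(n²−1)] = 1 − 6×6 / (6×35) = 1 − 36/210 ≈ 0.829

0.829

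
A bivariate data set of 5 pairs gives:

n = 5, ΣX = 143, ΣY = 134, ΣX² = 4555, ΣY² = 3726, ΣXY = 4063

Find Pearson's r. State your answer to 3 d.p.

r = (nΣXY − ΣXΣY) / √[(nΣX² − (ΣX)²)(nΣY² − (ΣY)²)]
Numerator: 5×4063 − 143×134 = 1153
Denominator: √[(22775 − 20449)(18630 − 17956)] = √[2326 × 674] = 1252.0879
r = 1153 / 1252.0879 ≈ 0.921

0.921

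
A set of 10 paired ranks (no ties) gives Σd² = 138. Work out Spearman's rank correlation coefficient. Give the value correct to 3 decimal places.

0.164

ρ = 1 − 6Σd² / [n(n²−1)] = 1 − 6×138 / (10×99)
  = 1 − 828/990 = 1 − 0.8364 ≈ 0.164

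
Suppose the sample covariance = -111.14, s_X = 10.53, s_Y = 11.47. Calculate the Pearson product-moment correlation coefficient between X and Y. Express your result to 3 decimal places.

r = Cov(X,Y) / (s_X · s_Y) = -111.14 / (10.53 × 11.47)
  = -111.14 / 120.7791 ≈ -0.920

-0.920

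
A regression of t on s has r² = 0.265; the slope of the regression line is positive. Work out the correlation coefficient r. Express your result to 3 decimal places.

0.515

|r| = √0.265 = 0.515
The association is positive, so r = 0.515.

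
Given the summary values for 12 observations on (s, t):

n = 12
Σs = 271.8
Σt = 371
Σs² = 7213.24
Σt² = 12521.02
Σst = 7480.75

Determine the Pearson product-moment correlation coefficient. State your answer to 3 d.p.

-0.875

r = (nΣst − ΣsΣt) / √[(nΣs² − (Σs)²)(nΣt² − (Σt)²)]
Numerator: 12×7480.75 − 271.8×371 = -11068.8
Denominator: √[(86558.88 − 73875.24)(150252.24 − 137641)] = √[12683.64 × 12611.24] = 12647.3882
r = -11068.8 / 12647.3882 ≈ -0.875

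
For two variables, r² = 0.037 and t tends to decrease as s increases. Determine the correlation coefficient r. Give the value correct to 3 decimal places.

|r| = √0.037 = 0.192
The association is negative, so r = −0.192.

-0.192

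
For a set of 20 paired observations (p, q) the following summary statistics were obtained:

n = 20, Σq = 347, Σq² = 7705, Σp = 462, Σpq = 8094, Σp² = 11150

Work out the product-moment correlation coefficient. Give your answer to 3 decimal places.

0.087

r = (nΣpq − ΣpΣq) / √[(nΣp² − (Σp)²)(nΣq² − (Σq)²)]
Numerator: 20×8094 − 462×347 = 1566
Denominator: √[(223000 − 213444)(154100 − 120409)] = √[9556 × 33691] = 17942.9985
r = 1566 / 17942.9985 ≈ 0.087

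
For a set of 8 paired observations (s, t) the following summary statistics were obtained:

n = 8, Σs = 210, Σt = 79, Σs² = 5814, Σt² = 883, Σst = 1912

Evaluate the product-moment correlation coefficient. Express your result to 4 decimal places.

-0.9184

r = (nΣst − ΣsΣt) / √[(nΣs² − (Σs)²)(nΣt² − (Σt)²)]
Numerator: 8×1912 − 210×79 = -1294
Denominator: √[(46512 − 44100)(7064 − 6241)] = √[2412 × 823] = 1408.9273
r = -1294 / 1408.9273 ≈ -0.9184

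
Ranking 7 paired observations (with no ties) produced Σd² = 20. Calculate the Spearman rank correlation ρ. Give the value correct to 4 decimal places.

ρ = 1 − 6Σd² / [n(n²−1)] = 1 − 6×20 / (7×48)
  = 1 − 120/336 = 1 − 0.35714 ≈ 0.6429

0.6429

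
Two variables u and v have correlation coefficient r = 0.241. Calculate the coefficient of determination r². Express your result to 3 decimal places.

r² = (0.241)² = 0.058

0.058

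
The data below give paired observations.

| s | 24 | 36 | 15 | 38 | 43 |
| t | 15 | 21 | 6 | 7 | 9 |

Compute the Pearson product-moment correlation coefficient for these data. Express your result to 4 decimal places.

n = 5, Σs = 156, Σt = 58, Σs² = 5390, Σt² = 832, Σst = 1859
nΣst − ΣsΣt = 9295 − 9048 = 247
nΣs² − (Σs)² = 26950 − 24336 = 2614; nΣt² − (Σt)² = 4160 − 3364 = 796
r = 247 / √(2614 × 796) = 247 / 1442.4784 ≈ 0.1712

0.1712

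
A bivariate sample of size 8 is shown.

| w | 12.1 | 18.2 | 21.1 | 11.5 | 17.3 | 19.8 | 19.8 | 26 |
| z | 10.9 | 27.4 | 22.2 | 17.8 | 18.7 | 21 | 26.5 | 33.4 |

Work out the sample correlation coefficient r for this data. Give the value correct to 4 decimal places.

n = 8, Σw = 145.8, Σz = 177.9, Σw² = 2814.48, Σz² = 4287.75, Σwz = 3436.1
nΣwz − ΣwΣz = 27488.8 − 25937.82 = 1550.98
nΣw² − (Σw)² = 22515.84 − 21257.64 = 1258.2; nΣz² − (Σz)² = 34302 − 31648.41 = 2653.59
r = 1550.98 / √(1258.2 × 2653.59) = 1550.98 / 1827.2238 ≈ 0.8488

0.8488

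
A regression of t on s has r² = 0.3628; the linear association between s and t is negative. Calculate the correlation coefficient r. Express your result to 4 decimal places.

-0.6023

|r| = √0.3628 = 0.6023
The association is negative, so r = −0.6023.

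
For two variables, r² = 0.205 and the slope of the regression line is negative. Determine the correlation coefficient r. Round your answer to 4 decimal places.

-0.4528

|r| = √0.205 = 0.4528
The association is negative, so r = −0.4528.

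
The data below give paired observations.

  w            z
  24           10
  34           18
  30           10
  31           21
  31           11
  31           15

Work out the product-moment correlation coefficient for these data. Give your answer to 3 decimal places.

n = 6, Σw = 181, Σz = 85, Σw² = 5515, Σz² = 1311, Σwz = 2609
nΣwz − ΣwΣz = 15654 − 15385 = 269
nΣw² − (Σw)² = 33090 − 32761 = 329; nΣz² − (Σz)² = 7866 − 7225 = 641
r = 269 / √(329 × 641) = 269 / 459.2265 ≈ 0.586

0.586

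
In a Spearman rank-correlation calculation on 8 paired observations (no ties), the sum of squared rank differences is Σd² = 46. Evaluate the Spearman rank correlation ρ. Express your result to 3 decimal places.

0.452

ρ = 1 − 6Σd² / [n(n²−1)] = 1 − 6×46 / (8×63)
  = 1 − 276/504 = 1 − 0.5476 ≈ 0.452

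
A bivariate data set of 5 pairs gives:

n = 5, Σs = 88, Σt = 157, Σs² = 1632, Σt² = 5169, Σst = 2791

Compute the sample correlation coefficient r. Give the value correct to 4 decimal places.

0.1971

r = (nΣst − ΣsΣt) / √[(nΣs² − (Σs)²)(nΣt² − (Σt)²)]
Numerator: 5×2791 − 88×157 = 139
Denominator: √[(8160 − 7744)(25845 − 24649)] = √[416 × 1196] = 705.3623
r = 139 / 705.3623 ≈ 0.1971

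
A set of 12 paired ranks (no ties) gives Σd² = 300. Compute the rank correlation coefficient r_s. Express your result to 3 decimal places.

ρ = 1 − 6Σd² / [n(n²−1)] = 1 − 6×300 / (12×143)
  = 1 − 1800/1716 = 1 − 1.0490 ≈ -0.049

-0.049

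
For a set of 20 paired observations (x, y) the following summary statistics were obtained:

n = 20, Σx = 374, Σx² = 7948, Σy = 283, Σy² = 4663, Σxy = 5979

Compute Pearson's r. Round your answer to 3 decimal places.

0.867

r = (nΣxy − ΣxΣy) / √[(nΣx² − (Σx)²)(nΣy² − (Σy)²)]
Numerator: 20×5979 − 374×283 = 13738
Denominator: √[(158960 − 139876)(93260 − 80089)] = √[19084 × 13171] = 15854.1907
r = 13738 / 15854.1907 ≈ 0.867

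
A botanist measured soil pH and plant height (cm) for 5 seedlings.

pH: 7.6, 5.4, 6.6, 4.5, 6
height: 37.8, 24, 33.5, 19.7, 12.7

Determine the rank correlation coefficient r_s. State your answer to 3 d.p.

Rank pH: 5, 2, 4, 1, 3
Rank height: 5, 3, 4, 2, 1
d = rank(pH) − rank(height): 0, -1, 0, -1, 2; Σd² = 6
ρ = 1 − 6Σd² / [n(n²−1)] = 1 − 6×6 / (5×24) = 1 − 36/120 ≈ 0.700

0.700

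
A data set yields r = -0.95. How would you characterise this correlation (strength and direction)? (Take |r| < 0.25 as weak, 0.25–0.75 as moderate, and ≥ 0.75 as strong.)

r = -0.95 < 0 so the relationship is negative.
|r| = 0.95, which falls in the strong range.

strong negative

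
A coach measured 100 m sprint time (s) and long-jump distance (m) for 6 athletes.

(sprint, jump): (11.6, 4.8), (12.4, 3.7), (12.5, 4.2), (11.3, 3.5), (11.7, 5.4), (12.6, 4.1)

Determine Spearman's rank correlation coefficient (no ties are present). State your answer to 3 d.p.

0.086

Rank sprint: 2, 4, 5, 1, 3, 6
Rank jump: 5, 2, 4, 1, 6, 3
d = rank(sprint) − rank(jump): -3, 2, 1, 0, -3, 3; Σd² = 32
ρ = 1 − 6Σd² / [n(n²−1)] = 1 − 6×32 / (6×35) = 1 − 192/210 ≈ 0.086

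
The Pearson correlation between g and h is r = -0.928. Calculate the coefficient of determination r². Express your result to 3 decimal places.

r² = (-0.928)² = 0.861

0.861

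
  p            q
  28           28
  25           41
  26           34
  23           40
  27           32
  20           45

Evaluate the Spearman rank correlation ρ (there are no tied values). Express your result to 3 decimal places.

-0.943

Rank p: 6, 3, 4, 2, 5, 1
Rank q: 1, 5, 3, 4, 2, 6
d = rank(p) − rank(q): 5, -2, 1, -2, 3, -5; Σd² = 68
ρ = 1 − 6Σd² / [n(n²−1)] = 1 − 6×68 / (6×35) = 1 − 408/210 ≈ -0.943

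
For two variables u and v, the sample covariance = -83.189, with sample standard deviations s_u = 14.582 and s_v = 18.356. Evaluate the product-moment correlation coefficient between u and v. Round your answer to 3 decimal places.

-0.311

r = Cov(u,v) / (s_u · s_v) = -83.189 / (14.582 × 18.356)
  = -83.189 / 267.6672 ≈ -0.311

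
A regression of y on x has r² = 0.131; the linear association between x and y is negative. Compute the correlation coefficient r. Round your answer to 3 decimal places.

|r| = √0.131 = 0.362
The association is negative, so r = −0.362.

-0.362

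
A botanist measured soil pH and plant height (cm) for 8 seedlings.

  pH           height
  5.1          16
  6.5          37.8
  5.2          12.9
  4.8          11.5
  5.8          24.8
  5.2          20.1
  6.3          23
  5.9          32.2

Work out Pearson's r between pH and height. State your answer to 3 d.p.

n = 8, Σx = 44.8, Σy = 178.3, Σx² = 253.52, Σy² = 4568.39, Σxy = 1032.82
nΣxy − ΣxΣy = 8262.56 − 7987.84 = 274.72
nΣx² − (Σx)² = 2028.16 − 2007.04 = 21.12; nΣy² − (Σy)² = 36547.12 − 31790.89 = 4756.23
r = 274.72 / √(21.12 × 4756.23) = 274.72 / 316.9410 ≈ 0.867

0.867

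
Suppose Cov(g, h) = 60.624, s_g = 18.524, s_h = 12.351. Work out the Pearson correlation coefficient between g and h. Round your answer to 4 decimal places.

0.2650

r = Cov(g,h) / (s_g · s_h) = 60.624 / (18.524 × 12.351)
  = 60.624 / 228.7899 ≈ 0.2650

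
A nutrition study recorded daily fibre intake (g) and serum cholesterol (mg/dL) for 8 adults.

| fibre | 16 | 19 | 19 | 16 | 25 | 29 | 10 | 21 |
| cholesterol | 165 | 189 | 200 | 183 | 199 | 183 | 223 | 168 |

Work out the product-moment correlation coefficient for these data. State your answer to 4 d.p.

n = 8, Σx = 155, Σy = 1510, Σx² = 3241, Σy² = 287478, Σxy = 28999
nΣxy − ΣxΣy = 231992 − 234050 = -2058
nΣx² − (Σx)² = 25928 − 24025 = 1903; nΣy² − (Σy)² = 2299824 − 2280100 = 19724
r = -2058 / √(1903 × 19724) = -2058 / 6126.5628 ≈ -0.3359

-0.3359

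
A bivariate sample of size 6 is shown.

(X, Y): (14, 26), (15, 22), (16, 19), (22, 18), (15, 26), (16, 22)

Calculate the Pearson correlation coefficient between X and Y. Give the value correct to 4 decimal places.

n = 6, ΣX = 98, ΣY = 133, ΣX² = 1642, ΣY² = 3005, ΣXY = 2136
nΣXY − ΣXΣY = 12816 − 13034 = -218
nΣX² − (ΣX)² = 9852 − 9604 = 248; nΣY² − (ΣY)² = 18030 − 17689 = 341
r = -218 / √(248 × 341) = -218 / 290.8058 ≈ -0.7496

-0.7496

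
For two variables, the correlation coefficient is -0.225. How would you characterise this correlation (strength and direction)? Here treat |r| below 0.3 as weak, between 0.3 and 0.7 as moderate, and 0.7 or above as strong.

weak negative

r = -0.225 < 0 so the relationship is negative.
|r| = 0.225, which falls in the weak range.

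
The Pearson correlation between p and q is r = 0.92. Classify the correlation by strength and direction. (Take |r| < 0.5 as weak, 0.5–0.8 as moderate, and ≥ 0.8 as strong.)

r = 0.92 > 0 so the relationship is positive.
|r| = 0.92, which falls in the strong range.

strong positive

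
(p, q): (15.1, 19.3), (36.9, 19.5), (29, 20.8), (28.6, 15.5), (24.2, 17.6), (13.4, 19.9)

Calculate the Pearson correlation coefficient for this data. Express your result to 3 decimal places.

n = 6, Σp = 147.2, Σq = 112.6, Σp² = 4013.78, Σq² = 2131.4, Σpq = 2750.06
nΣpq − ΣpΣq = 16500.36 − 16574.72 = -74.36
nΣp² − (Σp)² = 24082.68 − 21667.84 = 2414.84; nΣq² − (Σq)² = 12788.4 − 12678.76 = 109.64
r = -74.36 / √(2414.84 × 109.64) = -74.36 / 514.5513 ≈ -0.145

-0.145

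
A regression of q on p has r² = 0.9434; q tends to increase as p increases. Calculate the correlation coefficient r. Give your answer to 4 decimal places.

|r| = √0.9434 = 0.9713
The association is positive, so r = 0.9713.

0.9713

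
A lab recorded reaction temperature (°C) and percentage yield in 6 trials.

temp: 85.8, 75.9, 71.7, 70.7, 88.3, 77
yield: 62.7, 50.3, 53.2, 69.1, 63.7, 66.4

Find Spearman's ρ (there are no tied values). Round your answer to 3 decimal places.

-0.086

Rank temp: 5, 3, 2, 1, 6, 4
Rank yield: 3, 1, 2, 6, 4, 5
d = rank(temp) − rank(yield): 2, 2, 0, -5, 2, -1; Σd² = 38
ρ = 1 − 6Σd² / [n(n²−1)] = 1 − 6×38 / (6×35) = 1 − 228/210 ≈ -0.086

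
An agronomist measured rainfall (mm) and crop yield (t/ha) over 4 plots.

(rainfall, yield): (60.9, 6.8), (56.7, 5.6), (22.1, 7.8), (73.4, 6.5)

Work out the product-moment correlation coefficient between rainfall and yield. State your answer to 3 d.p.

-0.692

n = 4, Σx = 213.1, Σy = 26.7, Σx² = 12799.67, Σy² = 180.69, Σxy = 1381.12
nΣxy − ΣxΣy = 5524.48 − 5689.77 = -165.29
nΣx² − (Σx)² = 51198.68 − 45411.61 = 5787.07; nΣy² − (Σy)² = 722.76 − 712.89 = 9.87
r = -165.29 / √(5787.07 × 9.87) = -165.29 / 238.9945 ≈ -0.692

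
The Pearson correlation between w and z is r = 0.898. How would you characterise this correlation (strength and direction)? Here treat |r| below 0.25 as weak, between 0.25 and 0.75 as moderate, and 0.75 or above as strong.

strong positive

r = 0.898 > 0 so the relationship is positive.
|r| = 0.898, which falls in the strong range.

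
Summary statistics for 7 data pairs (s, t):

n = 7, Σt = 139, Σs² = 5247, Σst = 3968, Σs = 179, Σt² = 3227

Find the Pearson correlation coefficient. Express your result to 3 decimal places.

0.740

r = (nΣst − ΣsΣt) / √[(nΣs² − (Σs)²)(nΣt² − (Σt)²)]
Numerator: 7×3968 − 179×139 = 2895
Denominator: √[(36729 − 32041)(22589 − 19321)] = √[4688 × 3268] = 3914.1262
r = 2895 / 3914.1262 ≈ 0.740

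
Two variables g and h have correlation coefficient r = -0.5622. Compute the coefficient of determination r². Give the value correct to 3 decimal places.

r² = (-0.5622)² = 0.316

0.316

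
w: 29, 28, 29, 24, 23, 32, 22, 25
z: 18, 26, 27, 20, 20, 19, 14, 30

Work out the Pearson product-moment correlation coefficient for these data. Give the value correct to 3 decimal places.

n = 8, Σw = 212, Σz = 174, Σw² = 5704, Σz² = 3986, Σwz = 4639
nΣwz − ΣwΣz = 37112 − 36888 = 224
nΣw² − (Σw)² = 45632 − 44944 = 688; nΣz² − (Σz)² = 31888 − 30276 = 1612
r = 224 / √(688 × 1612) = 224 / 1053.1173 ≈ 0.213

0.213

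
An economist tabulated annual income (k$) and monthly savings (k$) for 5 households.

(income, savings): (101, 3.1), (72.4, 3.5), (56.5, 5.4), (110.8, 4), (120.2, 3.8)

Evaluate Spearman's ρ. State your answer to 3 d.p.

-0.200

Rank income: 3, 2, 1, 4, 5
Rank savings: 1, 2, 5, 4, 3
d = rank(income) − rank(savings): 2, 0, -4, 0, 2; Σd² = 24
ρ = 1 − 6Σd² / [n(n²−1)] = 1 − 6×24 / (5×24) = 1 − 144/120 ≈ -0.200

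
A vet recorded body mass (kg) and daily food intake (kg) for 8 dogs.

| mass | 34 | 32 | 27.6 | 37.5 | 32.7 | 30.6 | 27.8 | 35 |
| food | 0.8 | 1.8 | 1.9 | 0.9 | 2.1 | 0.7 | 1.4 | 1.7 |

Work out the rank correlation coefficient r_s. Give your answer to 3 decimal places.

Rank mass: 6, 4, 1, 8, 5, 3, 2, 7
Rank food: 2, 6, 7, 3, 8, 1, 4, 5
d = rank(mass) − rank(food): 4, -2, -6, 5, -3, 2, -2, 2; Σd² = 102
ρ = 1 − 6Σd² / [n(n²−1)] = 1 − 6×102 / (8×63) = 1 − 612/504 ≈ -0.214

-0.214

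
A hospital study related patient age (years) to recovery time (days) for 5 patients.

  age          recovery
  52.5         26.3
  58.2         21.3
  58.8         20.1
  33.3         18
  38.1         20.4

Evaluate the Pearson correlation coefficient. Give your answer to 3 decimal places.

n = 5, Σx = 240.9, Σy = 106.1, Σx² = 12161.43, Σy² = 2289.55, Σxy = 5178.93
nΣxy − ΣxΣy = 25894.65 − 25559.49 = 335.16
nΣx² − (Σx)² = 60807.15 − 58032.81 = 2774.34; nΣy² − (Σy)² = 11447.75 − 11257.21 = 190.54
r = 335.16 / √(2774.34 × 190.54) = 335.16 / 727.0645 ≈ 0.461

0.461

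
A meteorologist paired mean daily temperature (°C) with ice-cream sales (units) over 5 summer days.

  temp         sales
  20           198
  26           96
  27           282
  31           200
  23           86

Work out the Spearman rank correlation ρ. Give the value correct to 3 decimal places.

0.600

Rank temp: 1, 3, 4, 5, 2
Rank sales: 3, 2, 5, 4, 1
d = rank(temp) − rank(sales): -2, 1, -1, 1, 1; Σd² = 8
ρ = 1 − 6Σd² / [n(n²−1)] = 1 − 6×8 / (5×24) = 1 − 48/120 ≈ 0.600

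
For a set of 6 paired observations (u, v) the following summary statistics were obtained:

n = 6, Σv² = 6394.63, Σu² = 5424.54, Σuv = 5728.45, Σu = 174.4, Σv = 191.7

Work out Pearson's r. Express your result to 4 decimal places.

r = (nΣuv − ΣuΣv) / √[(nΣu² − (Σu)²)(nΣv² − (Σv)²)]
Numerator: 6×5728.45 − 174.4×191.7 = 938.22
Denominator: √[(32547.24 − 30415.36)(38367.78 − 36748.89)] = √[2131.88 × 1618.89] = 1857.7619
r = 938.22 / 1857.7619 ≈ 0.5050

0.5050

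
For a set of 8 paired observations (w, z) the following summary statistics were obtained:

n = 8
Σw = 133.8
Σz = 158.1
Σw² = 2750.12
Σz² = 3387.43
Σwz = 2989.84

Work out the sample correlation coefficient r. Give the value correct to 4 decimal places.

r = (nΣwz − ΣwΣz) / √[(nΣw² − (Σw)²)(nΣz² − (Σz)²)]
Numerator: 8×2989.84 − 133.8×158.1 = 2764.94
Denominator: √[(22000.96 − 17902.44)(27099.44 − 24995.61)] = √[4098.52 × 2103.83] = 2936.4246
r = 2764.94 / 2936.4246 ≈ 0.9416

0.9416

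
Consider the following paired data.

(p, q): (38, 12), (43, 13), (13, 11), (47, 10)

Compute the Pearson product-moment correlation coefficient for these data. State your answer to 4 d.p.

n = 4, Σp = 141, Σq = 46, Σp² = 5671, Σq² = 534, Σpq = 1628
nΣpq − ΣpΣq = 6512 − 6486 = 26
nΣp² − (Σp)² = 22684 − 19881 = 2803; nΣq² − (Σq)² = 2136 − 2116 = 20
r = 26 / √(2803 × 20) = 26 / 236.7699 ≈ 0.1098

0.1098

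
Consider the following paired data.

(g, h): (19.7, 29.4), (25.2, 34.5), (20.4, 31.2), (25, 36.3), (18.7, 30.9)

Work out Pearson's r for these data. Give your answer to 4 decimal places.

n = 5, Σg = 109, Σh = 162.3, Σg² = 2413.98, Σh² = 5300.55, Σgh = 3570.39
nΣgh − ΣgΣh = 17851.95 − 17690.7 = 161.25
nΣg² − (Σg)² = 12069.9 − 11881 = 188.9; nΣh² − (Σh)² = 26502.75 − 26341.29 = 161.46
r = 161.25 / √(188.9 × 161.46) = 161.25 / 174.6419 ≈ 0.9233

0.9233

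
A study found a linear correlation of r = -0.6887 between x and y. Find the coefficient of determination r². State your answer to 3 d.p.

0.474

r² = (-0.6887)² = 0.474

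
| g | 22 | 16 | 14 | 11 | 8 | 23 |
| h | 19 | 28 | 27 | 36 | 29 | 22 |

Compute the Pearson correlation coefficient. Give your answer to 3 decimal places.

-0.820

n = 6, Σg = 94, Σh = 161, Σg² = 1650, Σh² = 4495, Σgh = 2378
nΣgh − ΣgΣh = 14268 − 15134 = -866
nΣg² − (Σg)² = 9900 − 8836 = 1064; nΣh² − (Σh)² = 26970 − 25921 = 1049
r = -866 / √(1064 × 1049) = -866 / 1056.4734 ≈ -0.820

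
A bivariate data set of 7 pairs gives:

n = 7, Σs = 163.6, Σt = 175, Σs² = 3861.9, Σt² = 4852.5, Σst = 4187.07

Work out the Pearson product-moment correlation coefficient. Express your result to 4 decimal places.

r = (nΣst − ΣsΣt) / √[(nΣs² − (Σs)²)(nΣt² − (Σt)²)]
Numerator: 7×4187.07 − 163.6×175 = 679.49
Denominator: √[(27033.3 − 26764.96)(33967.5 − 30625)] = √[268.34 × 3342.5] = 947.0620
r = 679.49 / 947.0620 ≈ 0.7175

0.7175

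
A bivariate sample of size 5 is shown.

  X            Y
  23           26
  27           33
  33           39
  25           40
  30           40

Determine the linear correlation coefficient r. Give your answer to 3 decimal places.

n = 5, ΣX = 138, ΣY = 178, ΣX² = 3872, ΣY² = 6486, ΣXY = 4976
nΣXY − ΣXΣY = 24880 − 24564 = 316
nΣX² − (ΣX)² = 19360 − 19044 = 316; nΣY² − (ΣY)² = 32430 − 31684 = 746
r = 316 / √(316 × 746) = 316 / 485.5265 ≈ 0.651

0.651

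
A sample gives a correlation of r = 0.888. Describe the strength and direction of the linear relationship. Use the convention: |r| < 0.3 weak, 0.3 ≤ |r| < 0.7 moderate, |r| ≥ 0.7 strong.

r = 0.888 > 0 so the relationship is positive.
|r| = 0.888, which falls in the strong range.

strong positive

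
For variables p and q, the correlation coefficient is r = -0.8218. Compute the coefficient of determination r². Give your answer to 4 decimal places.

r² = (-0.8218)² = 0.6754

0.6754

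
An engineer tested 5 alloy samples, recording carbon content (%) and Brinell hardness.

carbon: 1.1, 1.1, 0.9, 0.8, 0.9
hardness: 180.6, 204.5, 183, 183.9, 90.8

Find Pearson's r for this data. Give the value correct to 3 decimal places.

n = 5, Σx = 4.8, Σy = 842.8, Σx² = 4.68, Σy² = 149989.46, Σxy = 817.15
nΣxy − ΣxΣy = 4085.75 − 4045.44 = 40.31
nΣx² − (Σx)² = 23.4 − 23.04 = 0.36; nΣy² − (Σy)² = 749947.3 − 710311.84 = 39635.46
r = 40.31 / √(0.36 × 39635.46) = 40.31 / 119.4519 ≈ 0.337

0.337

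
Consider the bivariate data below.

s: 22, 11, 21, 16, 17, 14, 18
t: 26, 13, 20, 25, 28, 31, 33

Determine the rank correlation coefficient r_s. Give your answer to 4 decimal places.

0.1786

Rank s: 7, 1, 6, 3, 4, 2, 5
Rank t: 4, 1, 2, 3, 5, 6, 7
d = rank(s) − rank(t): 3, 0, 4, 0, -1, -4, -2; Σd² = 46
ρ = 1 − 6Σd² / [n(n²−1)] = 1 − 6×46 / (7×48) = 1 − 276/336 ≈ 0.1786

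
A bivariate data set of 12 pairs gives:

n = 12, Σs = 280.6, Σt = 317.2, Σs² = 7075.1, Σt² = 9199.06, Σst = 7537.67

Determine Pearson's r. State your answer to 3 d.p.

0.186

r = (nΣst − ΣsΣt) / √[(nΣs² − (Σs)²)(nΣt² − (Σt)²)]
Numerator: 12×7537.67 − 280.6×317.2 = 1445.72
Denominator: √[(84901.2 − 78736.36)(110388.72 − 100615.84)] = √[6164.84 × 9772.88] = 7761.9741
r = 1445.72 / 7761.9741 ≈ 0.186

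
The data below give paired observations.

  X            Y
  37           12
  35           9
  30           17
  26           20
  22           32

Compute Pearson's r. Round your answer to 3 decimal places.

n = 5, ΣX = 150, ΣY = 90, ΣX² = 4654, ΣY² = 1938, ΣXY = 2493
nΣXY − ΣXΣY = 12465 − 13500 = -1035
nΣX² − (ΣX)² = 23270 − 22500 = 770; nΣY² − (ΣY)² = 9690 − 8100 = 1590
r = -1035 / √(770 × 1590) = -1035 / 1106.4809 ≈ -0.935

-0.935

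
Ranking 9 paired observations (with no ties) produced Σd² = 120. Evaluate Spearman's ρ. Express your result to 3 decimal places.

0.000

ρ = 1 − 6Σd² / [n(n²−1)] = 1 − 6×120 / (9×80)
  = 1 − 720/720 = 1 − 1.0000 ≈ 0.000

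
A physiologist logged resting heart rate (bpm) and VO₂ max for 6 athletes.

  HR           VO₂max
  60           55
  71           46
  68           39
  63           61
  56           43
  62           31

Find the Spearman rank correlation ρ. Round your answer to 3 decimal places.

Rank HR: 2, 6, 5, 4, 1, 3
Rank VO₂max: 5, 4, 2, 6, 3, 1
d = rank(HR) − rank(VO₂max): -3, 2, 3, -2, -2, 2; Σd² = 34
ρ = 1 − 6Σd² / [n(n²−1)] = 1 − 6×34 / (6×35) = 1 − 204/210 ≈ 0.029

0.029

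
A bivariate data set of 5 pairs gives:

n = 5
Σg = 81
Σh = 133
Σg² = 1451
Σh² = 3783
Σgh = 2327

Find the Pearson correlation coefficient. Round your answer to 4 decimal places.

0.9345

r = (nΣgh − ΣgΣh) / √[(nΣg² − (Σg)²)(nΣh² − (Σh)²)]
Numerator: 5×2327 − 81×133 = 862
Denominator: √[(7255 − 6561)(18915 − 17689)] = √[694 × 1226] = 922.4121
r = 862 / 922.4121 ≈ 0.9345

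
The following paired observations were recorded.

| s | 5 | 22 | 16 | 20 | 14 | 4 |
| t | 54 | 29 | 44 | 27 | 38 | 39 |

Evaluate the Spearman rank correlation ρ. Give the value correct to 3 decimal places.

Rank s: 2, 6, 4, 5, 3, 1
Rank t: 6, 2, 5, 1, 3, 4
d = rank(s) − rank(t): -4, 4, -1, 4, 0, -3; Σd² = 58
ρ = 1 − 6Σd² / [n(n²−1)] = 1 − 6×58 / (6×35) = 1 − 348/210 ≈ -0.657

-0.657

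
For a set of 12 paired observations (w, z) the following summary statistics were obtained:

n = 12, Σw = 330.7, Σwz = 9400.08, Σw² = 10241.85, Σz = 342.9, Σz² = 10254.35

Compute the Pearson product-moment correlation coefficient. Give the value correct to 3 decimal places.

r = (nΣwz − ΣwΣz) / √[(nΣw² − (Σw)²)(nΣz² − (Σz)²)]
Numerator: 12×9400.08 − 330.7×342.9 = -596.07
Denominator: √[(122902.2 − 109362.49)(123052.2 − 117580.41)] = √[13539.71 × 5471.79] = 8607.3486
r = -596.07 / 8607.3486 ≈ -0.069

-0.069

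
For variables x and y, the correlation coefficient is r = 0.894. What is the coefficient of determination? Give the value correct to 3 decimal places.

r² = (0.894)² = 0.799

0.799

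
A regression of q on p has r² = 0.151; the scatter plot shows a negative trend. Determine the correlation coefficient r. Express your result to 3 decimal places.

-0.389

|r| = √0.151 = 0.389
The association is negative, so r = −0.389.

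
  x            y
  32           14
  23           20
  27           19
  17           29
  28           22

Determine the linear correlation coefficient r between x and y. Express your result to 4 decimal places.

-0.9008

n = 5, Σx = 127, Σy = 104, Σx² = 3355, Σy² = 2282, Σxy = 2530
nΣxy − ΣxΣy = 12650 − 13208 = -558
nΣx² − (Σx)² = 16775 − 16129 = 646; nΣy² − (Σy)² = 11410 − 10816 = 594
r = -558 / √(646 × 594) = -558 / 619.4546 ≈ -0.9008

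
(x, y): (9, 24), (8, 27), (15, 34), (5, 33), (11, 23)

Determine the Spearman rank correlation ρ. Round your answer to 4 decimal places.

Rank x: 3, 2, 5, 1, 4
Rank y: 2, 3, 5, 4, 1
d = rank(x) − rank(y): 1, -1, 0, -3, 3; Σd² = 20
ρ = 1 − 6Σd² / [n(n²−1)] = 1 − 6×20 / (5×24) = 1 − 120/120 ≈ 0.0000

0.0000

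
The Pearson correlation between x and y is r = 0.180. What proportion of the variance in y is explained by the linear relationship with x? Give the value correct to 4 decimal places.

r² = (0.180)² = 0.0324

0.0324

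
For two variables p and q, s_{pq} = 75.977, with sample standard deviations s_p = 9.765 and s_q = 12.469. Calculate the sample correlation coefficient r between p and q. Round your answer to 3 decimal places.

0.624

r = Cov(p,q) / (s_p · s_q) = 75.977 / (9.765 × 12.469)
  = 75.977 / 121.7598 ≈ 0.624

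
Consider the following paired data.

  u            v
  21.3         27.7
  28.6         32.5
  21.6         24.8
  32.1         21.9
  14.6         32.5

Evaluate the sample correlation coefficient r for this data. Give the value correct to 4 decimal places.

n = 5, Σu = 118.2, Σv = 139.4, Σu² = 2981.78, Σv² = 3974.44, Σuv = 3232.68
nΣuv − ΣuΣv = 16163.4 − 16477.08 = -313.68
nΣu² − (Σu)² = 14908.9 − 13971.24 = 937.66; nΣv² − (Σv)² = 19872.2 − 19432.36 = 439.84
r = -313.68 / √(937.66 × 439.84) = -313.68 / 642.1996 ≈ -0.4884

-0.4884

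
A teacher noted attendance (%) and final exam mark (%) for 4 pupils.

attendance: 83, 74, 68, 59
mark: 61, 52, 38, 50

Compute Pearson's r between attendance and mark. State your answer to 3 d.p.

0.607

n = 4, Σx = 284, Σy = 201, Σx² = 20470, Σy² = 10369, Σxy = 14445
nΣxy − ΣxΣy = 57780 − 57084 = 696
nΣx² − (Σx)² = 81880 − 80656 = 1224; nΣy² − (Σy)² = 41476 − 40401 = 1075
r = 696 / √(1224 × 1075) = 696 / 1147.0833 ≈ 0.607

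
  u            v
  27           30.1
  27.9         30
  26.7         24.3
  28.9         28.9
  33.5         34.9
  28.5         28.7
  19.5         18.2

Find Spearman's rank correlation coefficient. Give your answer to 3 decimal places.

0.679

Rank u: 3, 4, 2, 6, 7, 5, 1
Rank v: 6, 5, 2, 4, 7, 3, 1
d = rank(u) − rank(v): -3, -1, 0, 2, 0, 2, 0; Σd² = 18
ρ = 1 − 6Σd² / [n(n²−1)] = 1 − 6×18 / (7×48) = 1 − 108/336 ≈ 0.679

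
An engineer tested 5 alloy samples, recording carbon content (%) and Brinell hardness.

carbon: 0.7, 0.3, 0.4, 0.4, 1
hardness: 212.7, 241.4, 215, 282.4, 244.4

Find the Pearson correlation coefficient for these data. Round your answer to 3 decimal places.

-0.155

n = 5, Σx = 2.8, Σy = 1195.9, Σx² = 1.9, Σy² = 289221.37, Σxy = 664.67
nΣxy − ΣxΣy = 3323.35 − 3348.52 = -25.17
nΣx² − (Σx)² = 9.5 − 7.84 = 1.66; nΣy² − (Σy)² = 1446106.85 − 1430176.81 = 15930.04
r = -25.17 / √(1.66 × 15930.04) = -25.17 / 162.6157 ≈ -0.155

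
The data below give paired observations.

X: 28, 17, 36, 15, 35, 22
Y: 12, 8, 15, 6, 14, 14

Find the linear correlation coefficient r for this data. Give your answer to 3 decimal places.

n = 6, ΣX = 153, ΣY = 69, ΣX² = 4303, ΣY² = 861, ΣXY = 1900
nΣXY − ΣXΣY = 11400 − 10557 = 843
nΣX² − (ΣX)² = 25818 − 23409 = 2409; nΣY² − (ΣY)² = 5166 − 4761 = 405
r = 843 / √(2409 × 405) = 843 / 987.7474 ≈ 0.853

0.853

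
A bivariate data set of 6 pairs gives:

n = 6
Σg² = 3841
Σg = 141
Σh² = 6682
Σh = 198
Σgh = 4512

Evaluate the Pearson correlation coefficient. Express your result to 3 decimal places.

-0.505

r = (nΣgh − ΣgΣh) / √[(nΣg² − (Σg)²)(nΣh² − (Σh)²)]
Numerator: 6×4512 − 141×198 = -846
Denominator: √[(23046 − 19881)(40092 − 39204)] = √[3165 × 888] = 1676.4606
r = -846 / 1676.4606 ≈ -0.505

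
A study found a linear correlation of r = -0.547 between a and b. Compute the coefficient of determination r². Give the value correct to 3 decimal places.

r² = (-0.547)² = 0.299

0.299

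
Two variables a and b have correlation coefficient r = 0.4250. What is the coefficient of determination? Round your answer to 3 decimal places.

r² = (0.4250)² = 0.181

0.181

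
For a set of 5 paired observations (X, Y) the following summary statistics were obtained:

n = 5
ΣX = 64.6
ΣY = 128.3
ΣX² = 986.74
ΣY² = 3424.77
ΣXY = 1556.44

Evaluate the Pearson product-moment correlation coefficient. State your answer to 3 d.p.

r = (nΣXY − ΣXΣY) / √[(nΣX² − (ΣX)²)(nΣY² − (ΣY)²)]
Numerator: 5×1556.44 − 64.6×128.3 = -505.98
Denominator: √[(4933.7 − 4173.16)(17123.85 − 16460.89)] = √[760.54 × 662.96] = 710.0758
r = -505.98 / 710.0758 ≈ -0.713

-0.713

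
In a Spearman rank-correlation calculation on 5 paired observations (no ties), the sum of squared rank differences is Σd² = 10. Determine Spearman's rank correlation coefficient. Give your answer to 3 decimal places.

ρ = 1 − 6Σd² / [n(n²−1)] = 1 − 6×10 / (5×24)
  = 1 − 60/120 = 1 − 0.5000 ≈ 0.500

0.500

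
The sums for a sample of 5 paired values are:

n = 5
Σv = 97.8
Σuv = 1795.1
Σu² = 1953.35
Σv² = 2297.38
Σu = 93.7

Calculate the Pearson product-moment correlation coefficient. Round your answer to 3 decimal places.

r = (nΣuv − ΣuΣv) / √[(nΣu² − (Σu)²)(nΣv² − (Σv)²)]
Numerator: 5×1795.1 − 93.7×97.8 = -188.36
Denominator: √[(9766.75 − 8779.69)(11486.9 − 9564.84)] = √[987.06 × 1922.06] = 1377.3847
r = -188.36 / 1377.3847 ≈ -0.137

-0.137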